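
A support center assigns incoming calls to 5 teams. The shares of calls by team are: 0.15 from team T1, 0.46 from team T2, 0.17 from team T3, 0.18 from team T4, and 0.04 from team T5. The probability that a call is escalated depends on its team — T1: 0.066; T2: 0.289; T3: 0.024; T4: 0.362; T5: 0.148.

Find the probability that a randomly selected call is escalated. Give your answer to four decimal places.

0.2180

P(E) = P(E|T1)·P(T1) + P(E|T2)·P(T2) + P(E|T3)·P(T3) + P(E|T4)·P(T4) + P(E|T5)·P(T5)
      = 0.066·0.15 + 0.289·0.46 + 0.024·0.17 + 0.362·0.18 + 0.148·0.04
      = 0.0099 + 0.13294 + 0.00408 + 0.06516 + 0.00592 = 0.218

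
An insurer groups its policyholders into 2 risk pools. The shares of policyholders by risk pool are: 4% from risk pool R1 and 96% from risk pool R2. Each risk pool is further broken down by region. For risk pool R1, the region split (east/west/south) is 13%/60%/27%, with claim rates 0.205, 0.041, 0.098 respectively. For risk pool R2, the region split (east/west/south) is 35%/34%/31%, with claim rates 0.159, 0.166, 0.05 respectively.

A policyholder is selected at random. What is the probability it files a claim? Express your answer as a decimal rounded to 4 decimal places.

P(C) ≈ 0.1256

P(C|R1) = 0.13·0.205 + 0.6·0.041 + 0.27·0.098 = 0.02665 + 0.0246 + 0.02646 = 0.07771
P(C|R2) = 0.35·0.159 + 0.34·0.166 + 0.31·0.05 = 0.05565 + 0.05644 + 0.0155 = 0.12759
Then overall,
P(C) = 0.04·0.07771 + 0.96·0.12759
      = 0.0031084 + 0.1224864 = 0.1255948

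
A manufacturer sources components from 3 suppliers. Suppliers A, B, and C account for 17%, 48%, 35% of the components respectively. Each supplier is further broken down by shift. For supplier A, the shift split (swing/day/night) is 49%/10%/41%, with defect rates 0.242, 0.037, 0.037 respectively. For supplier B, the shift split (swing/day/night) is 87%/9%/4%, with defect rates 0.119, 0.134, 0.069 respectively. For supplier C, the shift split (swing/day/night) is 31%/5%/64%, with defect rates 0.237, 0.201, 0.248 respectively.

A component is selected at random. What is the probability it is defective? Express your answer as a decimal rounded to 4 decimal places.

P(D|A) = 0.49·0.242 + 0.1·0.037 + 0.41·0.037 = 0.11858 + 0.0037 + 0.01517 = 0.13745
P(D|B) = 0.87·0.119 + 0.09·0.134 + 0.04·0.069 = 0.10353 + 0.01206 + 0.00276 = 0.11835
P(D|C) = 0.31·0.237 + 0.05·0.201 + 0.64·0.248 = 0.07347 + 0.01005 + 0.15872 = 0.24224
Then overall,
P(D) = 0.17·0.13745 + 0.48·0.11835 + 0.35·0.24224
      = 0.0233665 + 0.056808 + 0.084784 = 0.1649585

0.1650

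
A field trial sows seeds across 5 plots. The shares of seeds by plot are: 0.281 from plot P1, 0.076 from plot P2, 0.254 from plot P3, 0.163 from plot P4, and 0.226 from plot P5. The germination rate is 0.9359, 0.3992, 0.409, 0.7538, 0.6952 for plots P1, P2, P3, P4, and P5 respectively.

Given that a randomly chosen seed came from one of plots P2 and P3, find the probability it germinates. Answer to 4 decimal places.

Let S = {P2, P3}.
P(S) = 0.076 + 0.254 = 0.33.
P(G ∩ S) = 0.3992·0.076 + 0.409·0.254 = 0.0303392 + 0.103886 = 0.1342252.
P(G | S) = 0.1342252 / 0.33 = 0.406743…

P(G|S) ≈ 0.4067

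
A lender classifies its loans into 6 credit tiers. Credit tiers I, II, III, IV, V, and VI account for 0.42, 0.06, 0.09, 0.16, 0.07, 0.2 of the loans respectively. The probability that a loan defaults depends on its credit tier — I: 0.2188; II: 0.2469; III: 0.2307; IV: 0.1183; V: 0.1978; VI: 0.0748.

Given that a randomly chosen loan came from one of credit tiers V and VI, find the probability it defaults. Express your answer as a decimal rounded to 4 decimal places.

Let S = {V, VI}.
P(S) = 0.07 + 0.2 = 0.27.
P(D ∩ S) = 0.1978·0.07 + 0.0748·0.2 = 0.013846 + 0.01496 = 0.028806.
P(D | S) = 0.028806 / 0.27 = 0.106689…

P(D|S) ≈ 0.1067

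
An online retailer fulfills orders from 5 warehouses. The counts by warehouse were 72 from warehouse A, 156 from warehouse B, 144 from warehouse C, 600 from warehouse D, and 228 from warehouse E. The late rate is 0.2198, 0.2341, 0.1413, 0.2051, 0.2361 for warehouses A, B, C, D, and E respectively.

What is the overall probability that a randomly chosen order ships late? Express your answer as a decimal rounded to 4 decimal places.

Total: 72 + 156 + 144 + 600 + 228 = 1200.
P(A) = 72/1200 = 0.06. P(B) = 156/1200 = 0.13. P(C) = 144/1200 = 0.12. P(D) = 600/1200 = 0.5. P(E) = 228/1200 = 0.19.
Using total probability over the partition,
P(L) = P(L|A)·P(A) + P(L|B)·P(B) + P(L|C)·P(C) + P(L|D)·P(D) + P(L|E)·P(E)
      = 0.2198·0.06 + 0.2341·0.13 + 0.1413·0.12 + 0.2051·0.5 + 0.2361·0.19
      = 0.013188 + 0.030433 + 0.016956 + 0.10255 + 0.044859 = 0.207986

P(L) ≈ 0.2080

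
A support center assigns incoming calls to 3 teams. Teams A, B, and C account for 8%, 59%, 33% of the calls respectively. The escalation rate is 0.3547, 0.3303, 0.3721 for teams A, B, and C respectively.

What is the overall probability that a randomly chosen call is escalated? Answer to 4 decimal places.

Summing over the partition,
P(E) = P(E|A)·P(A) + P(E|B)·P(B) + P(E|C)·P(C)
      = 0.3547·0.08 + 0.3303·0.59 + 0.3721·0.33
      = 0.028376 + 0.194877 + 0.122793 = 0.346046

P(E) ≈ 0.3460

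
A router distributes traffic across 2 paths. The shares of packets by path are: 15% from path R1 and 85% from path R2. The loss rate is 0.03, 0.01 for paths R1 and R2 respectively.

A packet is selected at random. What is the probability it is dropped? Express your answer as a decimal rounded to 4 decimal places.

P(L) ≈ 0.0130

P(L) = P(L|R1)·P(R1) + P(L|R2)·P(R2)
      = 0.03·0.15 + 0.01·0.85
      = 0.0045 + 0.0085 = 0.013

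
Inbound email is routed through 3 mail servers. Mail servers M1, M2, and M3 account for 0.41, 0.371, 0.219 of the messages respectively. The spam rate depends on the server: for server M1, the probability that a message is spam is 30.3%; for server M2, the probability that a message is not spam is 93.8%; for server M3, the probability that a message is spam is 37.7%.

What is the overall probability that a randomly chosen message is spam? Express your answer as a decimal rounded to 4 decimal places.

0.2298

P(S|M2) = 1 − 0.938 = 0.062.
P(S) = P(S|M1)·P(M1) + P(S|M2)·P(M2) + P(S|M3)·P(M3)
      = 0.303·0.41 + 0.062·0.371 + 0.377·0.219
      = 0.12423 + 0.023002 + 0.082563 = 0.229795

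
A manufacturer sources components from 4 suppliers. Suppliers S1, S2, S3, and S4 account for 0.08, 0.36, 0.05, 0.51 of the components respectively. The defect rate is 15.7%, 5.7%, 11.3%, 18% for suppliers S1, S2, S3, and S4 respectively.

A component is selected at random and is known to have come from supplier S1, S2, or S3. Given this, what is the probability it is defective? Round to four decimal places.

P(D|S) ≈ 0.0790

Let S = {S1, S2, S3}.
P(S) = 0.08 + 0.36 + 0.05 = 0.49.
P(D ∩ S) = 0.157·0.08 + 0.057·0.36 + 0.113·0.05 = 0.01256 + 0.02052 + 0.00565 = 0.03873.
P(D | S) = 0.03873 / 0.49 = 0.079041…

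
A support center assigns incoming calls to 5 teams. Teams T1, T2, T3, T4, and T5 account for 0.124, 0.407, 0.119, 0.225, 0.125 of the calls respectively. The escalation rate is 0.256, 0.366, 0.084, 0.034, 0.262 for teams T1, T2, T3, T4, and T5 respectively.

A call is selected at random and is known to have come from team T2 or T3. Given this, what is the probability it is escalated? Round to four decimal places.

Let S = {T2, T3}.
P(S) = 0.407 + 0.119 = 0.526.
P(E ∩ S) = 0.366·0.407 + 0.084·0.119 = 0.148962 + 0.009996 = 0.158958.
P(E | S) = 0.158958 / 0.526 = 0.302202…

0.3022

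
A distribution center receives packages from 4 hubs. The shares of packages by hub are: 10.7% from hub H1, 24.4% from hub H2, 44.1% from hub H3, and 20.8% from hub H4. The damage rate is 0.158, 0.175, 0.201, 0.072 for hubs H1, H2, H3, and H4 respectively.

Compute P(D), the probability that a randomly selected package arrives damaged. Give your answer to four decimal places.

P(D) = P(D|H1)·P(H1) + P(D|H2)·P(H2) + P(D|H3)·P(H3) + P(D|H4)·P(H4)
      = 0.158·0.107 + 0.175·0.244 + 0.201·0.441 + 0.072·0.208
      = 0.016906 + 0.0427 + 0.088641 + 0.014976 = 0.163223

0.1632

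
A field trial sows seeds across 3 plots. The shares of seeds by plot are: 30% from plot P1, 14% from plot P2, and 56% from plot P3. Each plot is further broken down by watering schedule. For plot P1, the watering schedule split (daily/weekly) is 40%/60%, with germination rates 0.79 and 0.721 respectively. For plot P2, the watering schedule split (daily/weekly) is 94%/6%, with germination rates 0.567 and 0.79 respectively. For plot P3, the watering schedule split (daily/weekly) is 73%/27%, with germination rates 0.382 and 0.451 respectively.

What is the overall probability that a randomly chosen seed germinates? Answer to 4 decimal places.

0.5302

P(G|P1) = 0.4·0.79 + 0.6·0.721 = 0.316 + 0.4326 = 0.7486
P(G|P2) = 0.94·0.567 + 0.06·0.79 = 0.53298 + 0.0474 = 0.58038
P(G|P3) = 0.73·0.382 + 0.27·0.451 = 0.27886 + 0.12177 = 0.40063
Then overall,
P(G) = 0.3·0.7486 + 0.14·0.58038 + 0.56·0.40063
      = 0.22458 + 0.0812532 + 0.2243528 = 0.530186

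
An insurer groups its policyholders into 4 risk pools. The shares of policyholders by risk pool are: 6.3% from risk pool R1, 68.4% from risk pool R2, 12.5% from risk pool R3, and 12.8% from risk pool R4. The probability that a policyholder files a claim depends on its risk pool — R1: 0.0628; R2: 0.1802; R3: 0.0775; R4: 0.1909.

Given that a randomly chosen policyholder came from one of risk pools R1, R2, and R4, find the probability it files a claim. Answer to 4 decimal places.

P(C|S) ≈ 0.1733

Let S = {R1, R2, R4}.
P(S) = 0.063 + 0.684 + 0.128 = 0.875.
P(C ∩ S) = 0.0628·0.063 + 0.1802·0.684 + 0.1909·0.128 = 0.0039564 + 0.1232568 + 0.0244352 = 0.1516484.
P(C | S) = 0.1516484 / 0.875 = 0.173312…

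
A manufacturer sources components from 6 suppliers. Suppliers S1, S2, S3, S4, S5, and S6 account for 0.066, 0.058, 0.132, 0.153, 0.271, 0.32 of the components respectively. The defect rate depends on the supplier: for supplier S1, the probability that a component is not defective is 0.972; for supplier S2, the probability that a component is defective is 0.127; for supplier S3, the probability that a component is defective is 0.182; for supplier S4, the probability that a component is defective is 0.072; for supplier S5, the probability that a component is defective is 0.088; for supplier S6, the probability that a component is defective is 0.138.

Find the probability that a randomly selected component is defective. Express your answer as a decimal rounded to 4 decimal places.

P(D) ≈ 0.1123

P(D|S1) = 1 − 0.972 = 0.028.
Using total probability over the partition,
P(D) = P(D|S1)·P(S1) + P(D|S2)·P(S2) + P(D|S3)·P(S3) + P(D|S4)·P(S4) + P(D|S5)·P(S5) + P(D|S6)·P(S6)
      = 0.028·0.066 + 0.127·0.058 + 0.182·0.132 + 0.072·0.153 + 0.088·0.271 + 0.138·0.32
      = 0.001848 + 0.007366 + 0.024024 + 0.011016 + 0.023848 + 0.04416 = 0.112262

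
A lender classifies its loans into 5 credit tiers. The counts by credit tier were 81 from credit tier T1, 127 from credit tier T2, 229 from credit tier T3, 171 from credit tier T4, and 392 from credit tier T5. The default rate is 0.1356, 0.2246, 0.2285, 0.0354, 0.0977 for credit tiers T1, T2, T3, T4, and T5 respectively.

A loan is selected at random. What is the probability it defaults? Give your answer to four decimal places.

P(D) ≈ 0.1362

Total: 81 + 127 + 229 + 171 + 392 = 1000.
P(T1) = 81/1000 = 0.081. P(T2) = 127/1000 = 0.127. P(T3) = 229/1000 = 0.229. P(T4) = 171/1000 = 0.171. P(T5) = 392/1000 = 0.392.
Summing over the partition,
P(D) = P(D|T1)·P(T1) + P(D|T2)·P(T2) + P(D|T3)·P(T3) + P(D|T4)·P(T4) + P(D|T5)·P(T5)
      = 0.1356·0.081 + 0.2246·0.127 + 0.2285·0.229 + 0.0354·0.171 + 0.0977·0.392
      = 0.0109836 + 0.0285242 + 0.0523265 + 0.0060534 + 0.0382984 = 0.1361861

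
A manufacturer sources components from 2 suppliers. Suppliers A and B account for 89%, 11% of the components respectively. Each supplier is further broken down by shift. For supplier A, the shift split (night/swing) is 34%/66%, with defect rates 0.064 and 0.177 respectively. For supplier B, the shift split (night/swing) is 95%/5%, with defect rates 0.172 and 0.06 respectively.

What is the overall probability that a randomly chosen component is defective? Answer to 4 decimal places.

P(D|A) = 0.34·0.064 + 0.66·0.177 = 0.02176 + 0.11682 = 0.13858
P(D|B) = 0.95·0.172 + 0.05·0.06 = 0.1634 + 0.003 = 0.1664
Then overall,
P(D) = 0.89·0.13858 + 0.11·0.1664
      = 0.1233362 + 0.018304 = 0.1416402

P(D) ≈ 0.1416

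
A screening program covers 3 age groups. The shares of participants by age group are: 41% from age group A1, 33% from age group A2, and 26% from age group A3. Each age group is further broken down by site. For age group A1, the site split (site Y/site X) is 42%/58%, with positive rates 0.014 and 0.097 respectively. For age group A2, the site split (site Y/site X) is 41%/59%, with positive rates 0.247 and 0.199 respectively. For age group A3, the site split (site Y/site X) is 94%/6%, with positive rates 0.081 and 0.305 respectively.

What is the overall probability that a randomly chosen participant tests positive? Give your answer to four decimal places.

P(T|A1) = 0.42·0.014 + 0.58·0.097 = 0.00588 + 0.05626 = 0.06214
P(T|A2) = 0.41·0.247 + 0.59·0.199 = 0.10127 + 0.11741 = 0.21868
P(T|A3) = 0.94·0.081 + 0.06·0.305 = 0.07614 + 0.0183 = 0.09444
Then overall,
P(T) = 0.41·0.06214 + 0.33·0.21868 + 0.26·0.09444
      = 0.0254774 + 0.0721644 + 0.0245544 = 0.1221962

0.1222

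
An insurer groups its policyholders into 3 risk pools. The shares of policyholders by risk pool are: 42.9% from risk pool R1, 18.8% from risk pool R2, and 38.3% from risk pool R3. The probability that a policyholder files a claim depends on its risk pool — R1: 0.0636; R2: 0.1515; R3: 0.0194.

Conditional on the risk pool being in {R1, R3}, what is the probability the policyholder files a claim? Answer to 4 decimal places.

Let S = {R1, R3}.
P(S) = 0.429 + 0.383 = 0.812.
P(C ∩ S) = 0.0636·0.429 + 0.0194·0.383 = 0.0272844 + 0.0074302 = 0.0347146.
P(C | S) = 0.0347146 / 0.812 = 0.042752…

0.0428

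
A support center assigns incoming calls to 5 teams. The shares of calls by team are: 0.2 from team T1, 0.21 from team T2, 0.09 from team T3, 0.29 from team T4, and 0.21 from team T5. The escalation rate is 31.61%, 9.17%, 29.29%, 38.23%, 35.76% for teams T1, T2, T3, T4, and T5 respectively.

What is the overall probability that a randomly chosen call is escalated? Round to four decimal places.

P(E) = P(E|T1)·P(T1) + P(E|T2)·P(T2) + P(E|T3)·P(T3) + P(E|T4)·P(T4) + P(E|T5)·P(T5)
      = 0.3161·0.2 + 0.0917·0.21 + 0.2929·0.09 + 0.3823·0.29 + 0.3576·0.21
      = 0.06322 + 0.019257 + 0.026361 + 0.110867 + 0.075096 = 0.294801

P(E) ≈ 0.2948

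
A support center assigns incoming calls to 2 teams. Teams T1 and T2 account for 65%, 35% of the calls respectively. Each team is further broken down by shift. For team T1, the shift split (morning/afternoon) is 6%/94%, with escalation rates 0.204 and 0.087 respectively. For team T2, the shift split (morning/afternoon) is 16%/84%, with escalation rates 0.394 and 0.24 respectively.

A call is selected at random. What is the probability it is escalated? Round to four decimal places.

P(E|T1) = 0.06·0.204 + 0.94·0.087 = 0.01224 + 0.08178 = 0.09402
P(E|T2) = 0.16·0.394 + 0.84·0.24 = 0.06304 + 0.2016 = 0.26464
Then overall,
P(E) = 0.65·0.09402 + 0.35·0.26464
      = 0.061113 + 0.092624 = 0.153737

P(E) ≈ 0.1537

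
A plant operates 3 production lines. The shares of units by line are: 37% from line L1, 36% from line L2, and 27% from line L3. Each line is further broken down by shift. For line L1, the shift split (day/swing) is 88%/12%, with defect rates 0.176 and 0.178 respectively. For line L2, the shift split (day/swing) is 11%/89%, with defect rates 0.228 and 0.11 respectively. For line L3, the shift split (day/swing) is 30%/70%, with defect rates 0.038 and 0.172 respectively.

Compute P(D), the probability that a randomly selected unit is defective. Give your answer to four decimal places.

P(D) ≈ 0.1451

P(D|L1) = 0.88·0.176 + 0.12·0.178 = 0.15488 + 0.02136 = 0.17624
P(D|L2) = 0.11·0.228 + 0.89·0.11 = 0.02508 + 0.0979 = 0.12298
P(D|L3) = 0.3·0.038 + 0.7·0.172 = 0.0114 + 0.1204 = 0.1318
By total probability over the outer partition,
P(D) = 0.37·0.17624 + 0.36·0.12298 + 0.27·0.1318
      = 0.0652088 + 0.0442728 + 0.035586 = 0.1450676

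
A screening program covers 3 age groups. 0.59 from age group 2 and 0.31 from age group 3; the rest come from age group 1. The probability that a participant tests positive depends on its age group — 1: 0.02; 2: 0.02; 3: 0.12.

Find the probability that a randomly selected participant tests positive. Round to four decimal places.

P(T) ≈ 0.0510

P(1) = 1 − (0.59 + 0.31) = 0.1.
By the law of total probability,
P(T) = P(T|1)·P(1) + P(T|2)·P(2) + P(T|3)·P(3)
      = 0.02·0.1 + 0.02·0.59 + 0.12·0.31
      = 0.002 + 0.0118 + 0.0372 = 0.051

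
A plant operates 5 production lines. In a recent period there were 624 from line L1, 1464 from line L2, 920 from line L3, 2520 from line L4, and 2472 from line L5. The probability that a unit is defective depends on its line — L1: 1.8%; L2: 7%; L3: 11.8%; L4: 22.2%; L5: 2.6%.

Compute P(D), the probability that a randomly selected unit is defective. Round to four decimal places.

P(D) ≈ 0.1057

Total: 624 + 1464 + 920 + 2520 + 2472 = 8000.
P(L1) = 624/8000 = 0.078. P(L2) = 1464/8000 = 0.183. P(L3) = 920/8000 = 0.115. P(L4) = 2520/8000 = 0.315. P(L5) = 2472/8000 = 0.309.
Summing over the partition,
P(D) = P(D|L1)·P(L1) + P(D|L2)·P(L2) + P(D|L3)·P(L3) + P(D|L4)·P(L4) + P(D|L5)·P(L5)
      = 0.018·0.078 + 0.07·0.183 + 0.118·0.115 + 0.222·0.315 + 0.026·0.309
      = 0.001404 + 0.01281 + 0.01357 + 0.06993 + 0.008034 = 0.105748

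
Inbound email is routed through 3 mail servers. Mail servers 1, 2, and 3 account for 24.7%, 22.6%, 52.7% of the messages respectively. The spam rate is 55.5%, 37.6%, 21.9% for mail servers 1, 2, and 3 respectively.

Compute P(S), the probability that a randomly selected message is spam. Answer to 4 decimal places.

0.3375

P(S) = P(S|1)·P(1) + P(S|2)·P(2) + P(S|3)·P(3)
      = 0.555·0.247 + 0.376·0.226 + 0.219·0.527
      = 0.137085 + 0.084976 + 0.115413 = 0.337474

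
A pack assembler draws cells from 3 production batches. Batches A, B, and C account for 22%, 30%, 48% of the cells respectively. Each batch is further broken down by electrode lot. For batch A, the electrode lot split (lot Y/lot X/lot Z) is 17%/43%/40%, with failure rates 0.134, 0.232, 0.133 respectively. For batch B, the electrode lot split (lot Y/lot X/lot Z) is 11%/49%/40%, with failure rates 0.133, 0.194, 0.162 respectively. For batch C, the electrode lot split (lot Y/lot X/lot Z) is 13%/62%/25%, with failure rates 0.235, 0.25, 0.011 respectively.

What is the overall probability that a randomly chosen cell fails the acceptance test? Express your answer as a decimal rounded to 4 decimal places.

P(F|A) = 0.17·0.134 + 0.43·0.232 + 0.4·0.133 = 0.02278 + 0.09976 + 0.0532 = 0.17574
P(F|B) = 0.11·0.133 + 0.49·0.194 + 0.4·0.162 = 0.01463 + 0.09506 + 0.0648 = 0.17449
P(F|C) = 0.13·0.235 + 0.62·0.25 + 0.25·0.011 = 0.03055 + 0.155 + 0.00275 = 0.1883
By total probability over the outer partition,
P(F) = 0.22·0.17574 + 0.3·0.17449 + 0.48·0.1883
      = 0.0386628 + 0.052347 + 0.090384 = 0.1813938

P(F) ≈ 0.1814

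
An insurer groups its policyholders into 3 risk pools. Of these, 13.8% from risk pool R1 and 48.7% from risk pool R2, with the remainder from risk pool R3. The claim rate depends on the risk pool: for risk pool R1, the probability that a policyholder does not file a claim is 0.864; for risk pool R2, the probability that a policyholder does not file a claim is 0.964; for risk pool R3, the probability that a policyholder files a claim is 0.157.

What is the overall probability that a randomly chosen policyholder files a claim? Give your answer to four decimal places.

P(R3) = 1 − (0.138 + 0.487) = 0.375.
P(C|R1) = 1 − 0.864 = 0.136.
P(C|R2) = 1 − 0.964 = 0.036.
P(C) = P(C|R1)·P(R1) + P(C|R2)·P(R2) + P(C|R3)·P(R3)
      = 0.136·0.138 + 0.036·0.487 + 0.157·0.375
      = 0.018768 + 0.017532 + 0.058875 = 0.095175

0.0952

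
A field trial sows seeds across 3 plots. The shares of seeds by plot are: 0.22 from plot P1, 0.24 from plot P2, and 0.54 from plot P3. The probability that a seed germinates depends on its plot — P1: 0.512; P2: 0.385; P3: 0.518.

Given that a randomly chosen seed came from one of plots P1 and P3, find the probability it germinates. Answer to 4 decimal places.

P(G|S) ≈ 0.5163

Let S = {P1, P3}.
P(S) = 0.22 + 0.54 = 0.76.
P(G ∩ S) = 0.512·0.22 + 0.518·0.54 = 0.11264 + 0.27972 = 0.39236.
P(G | S) = 0.39236 / 0.76 = 0.516263…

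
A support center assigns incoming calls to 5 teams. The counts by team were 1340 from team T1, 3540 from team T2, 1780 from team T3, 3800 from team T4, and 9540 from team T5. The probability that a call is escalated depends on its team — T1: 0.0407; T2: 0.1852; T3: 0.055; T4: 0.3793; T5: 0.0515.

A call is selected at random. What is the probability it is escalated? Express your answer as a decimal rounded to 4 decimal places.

Total: 1340 + 3540 + 1780 + 3800 + 9540 = 20000.
P(T1) = 1340/20000 = 0.067. P(T2) = 3540/20000 = 0.177. P(T3) = 1780/20000 = 0.089. P(T4) = 3800/20000 = 0.19. P(T5) = 9540/20000 = 0.477.
P(E) = P(E|T1)·P(T1) + P(E|T2)·P(T2) + P(E|T3)·P(T3) + P(E|T4)·P(T4) + P(E|T5)·P(T5)
      = 0.0407·0.067 + 0.1852·0.177 + 0.055·0.089 + 0.3793·0.19 + 0.0515·0.477
      = 0.0027269 + 0.0327804 + 0.004895 + 0.072067 + 0.0245655 = 0.1370348

0.1370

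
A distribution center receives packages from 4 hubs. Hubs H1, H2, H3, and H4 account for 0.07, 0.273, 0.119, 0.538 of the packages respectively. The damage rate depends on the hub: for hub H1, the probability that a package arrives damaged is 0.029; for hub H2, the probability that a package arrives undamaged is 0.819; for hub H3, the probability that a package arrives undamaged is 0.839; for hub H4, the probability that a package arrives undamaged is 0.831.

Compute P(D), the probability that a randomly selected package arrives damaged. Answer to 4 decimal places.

P(D) ≈ 0.1615

P(D|H2) = 1 − 0.819 = 0.181.
P(D|H3) = 1 − 0.839 = 0.161.
P(D|H4) = 1 − 0.831 = 0.169.
P(D) = P(D|H1)·P(H1) + P(D|H2)·P(H2) + P(D|H3)·P(H3) + P(D|H4)·P(H4)
      = 0.029·0.07 + 0.181·0.273 + 0.161·0.119 + 0.169·0.538
      = 0.00203 + 0.049413 + 0.019159 + 0.090922 = 0.161524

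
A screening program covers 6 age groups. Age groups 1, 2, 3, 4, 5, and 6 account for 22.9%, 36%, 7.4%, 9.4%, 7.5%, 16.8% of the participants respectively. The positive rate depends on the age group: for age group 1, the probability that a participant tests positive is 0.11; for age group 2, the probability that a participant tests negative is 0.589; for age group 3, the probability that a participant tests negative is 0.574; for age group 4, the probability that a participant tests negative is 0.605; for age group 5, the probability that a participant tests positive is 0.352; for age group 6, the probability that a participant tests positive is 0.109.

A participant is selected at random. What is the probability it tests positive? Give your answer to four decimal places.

P(T|2) = 1 − 0.589 = 0.411.
P(T|3) = 1 − 0.574 = 0.426.
P(T|4) = 1 − 0.605 = 0.395.
Using total probability over the partition,
P(T) = P(T|1)·P(1) + P(T|2)·P(2) + P(T|3)·P(3) + P(T|4)·P(4) + P(T|5)·P(5) + P(T|6)·P(6)
      = 0.11·0.229 + 0.411·0.36 + 0.426·0.074 + 0.395·0.094 + 0.352·0.075 + 0.109·0.168
      = 0.02519 + 0.14796 + 0.031524 + 0.03713 + 0.0264 + 0.018312 = 0.286516

0.2865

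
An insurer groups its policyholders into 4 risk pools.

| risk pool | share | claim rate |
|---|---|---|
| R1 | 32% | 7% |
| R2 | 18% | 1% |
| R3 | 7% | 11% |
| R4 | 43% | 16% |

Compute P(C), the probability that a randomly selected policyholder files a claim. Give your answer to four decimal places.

Summing over the partition,
P(C) = P(C|R1)·P(R1) + P(C|R2)·P(R2) + P(C|R3)·P(R3) + P(C|R4)·P(R4)
      = 0.07·0.32 + 0.01·0.18 + 0.11·0.07 + 0.16·0.43
      = 0.0224 + 0.0018 + 0.0077 + 0.0688 = 0.1007

0.1007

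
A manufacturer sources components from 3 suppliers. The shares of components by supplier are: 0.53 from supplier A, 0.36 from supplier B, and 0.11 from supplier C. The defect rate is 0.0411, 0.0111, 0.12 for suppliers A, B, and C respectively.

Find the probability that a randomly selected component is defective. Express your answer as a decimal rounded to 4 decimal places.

0.0390

P(D) = P(D|A)·P(A) + P(D|B)·P(B) + P(D|C)·P(C)
      = 0.0411·0.53 + 0.0111·0.36 + 0.12·0.11
      = 0.021783 + 0.003996 + 0.0132 = 0.038979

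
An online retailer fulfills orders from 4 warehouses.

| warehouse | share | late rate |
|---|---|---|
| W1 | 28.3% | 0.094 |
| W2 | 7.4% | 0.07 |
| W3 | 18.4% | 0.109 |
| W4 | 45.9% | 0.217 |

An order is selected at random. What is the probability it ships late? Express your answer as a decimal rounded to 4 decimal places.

P(L) = P(L|W1)·P(W1) + P(L|W2)·P(W2) + P(L|W3)·P(W3) + P(L|W4)·P(W4)
      = 0.094·0.283 + 0.07·0.074 + 0.109·0.184 + 0.217·0.459
      = 0.026602 + 0.00518 + 0.020056 + 0.099603 = 0.151441

P(L) ≈ 0.1514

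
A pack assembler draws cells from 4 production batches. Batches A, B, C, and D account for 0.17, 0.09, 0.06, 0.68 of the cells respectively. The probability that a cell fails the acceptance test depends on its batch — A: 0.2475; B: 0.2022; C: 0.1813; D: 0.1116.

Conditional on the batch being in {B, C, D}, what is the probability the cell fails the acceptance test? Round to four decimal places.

0.1265

Let S = {B, C, D}.
P(S) = 0.09 + 0.06 + 0.68 = 0.83.
P(F ∩ S) = 0.2022·0.09 + 0.1813·0.06 + 0.1116·0.68 = 0.018198 + 0.010878 + 0.075888 = 0.104964.
P(F | S) = 0.104964 / 0.83 = 0.126463…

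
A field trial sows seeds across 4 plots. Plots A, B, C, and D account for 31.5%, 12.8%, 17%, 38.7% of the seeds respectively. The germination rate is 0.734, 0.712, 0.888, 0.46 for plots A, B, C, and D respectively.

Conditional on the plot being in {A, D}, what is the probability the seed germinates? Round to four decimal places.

0.5829

Let S = {A, D}.
P(S) = 0.315 + 0.387 = 0.702.
P(G ∩ S) = 0.734·0.315 + 0.46·0.387 = 0.23121 + 0.17802 = 0.40923.
P(G | S) = 0.40923 / 0.702 = 0.582949…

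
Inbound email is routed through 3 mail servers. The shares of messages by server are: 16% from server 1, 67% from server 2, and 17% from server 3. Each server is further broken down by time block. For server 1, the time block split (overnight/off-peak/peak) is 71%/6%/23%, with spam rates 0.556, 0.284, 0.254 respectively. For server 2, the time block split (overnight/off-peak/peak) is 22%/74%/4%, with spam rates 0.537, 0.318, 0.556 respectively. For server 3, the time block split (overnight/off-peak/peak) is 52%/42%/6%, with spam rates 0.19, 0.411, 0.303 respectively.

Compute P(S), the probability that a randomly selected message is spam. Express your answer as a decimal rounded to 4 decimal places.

P(S|1) = 0.71·0.556 + 0.06·0.284 + 0.23·0.254 = 0.39476 + 0.01704 + 0.05842 = 0.47022
P(S|2) = 0.22·0.537 + 0.74·0.318 + 0.04·0.556 = 0.11814 + 0.23532 + 0.02224 = 0.3757
P(S|3) = 0.52·0.19 + 0.42·0.411 + 0.06·0.303 = 0.0988 + 0.17262 + 0.01818 = 0.2896
Then overall,
P(S) = 0.16·0.47022 + 0.67·0.3757 + 0.17·0.2896
      = 0.0752352 + 0.251719 + 0.049232 = 0.3761862

P(S) ≈ 0.3762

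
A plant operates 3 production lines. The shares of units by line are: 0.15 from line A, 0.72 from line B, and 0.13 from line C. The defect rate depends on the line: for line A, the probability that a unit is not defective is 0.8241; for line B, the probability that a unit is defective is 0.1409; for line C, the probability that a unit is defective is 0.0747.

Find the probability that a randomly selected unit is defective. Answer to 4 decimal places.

P(D|A) = 1 − 0.8241 = 0.1759.
Using total probability over the partition,
P(D) = P(D|A)·P(A) + P(D|B)·P(B) + P(D|C)·P(C)
      = 0.1759·0.15 + 0.1409·0.72 + 0.0747·0.13
      = 0.026385 + 0.101448 + 0.009711 = 0.137544

P(D) ≈ 0.1375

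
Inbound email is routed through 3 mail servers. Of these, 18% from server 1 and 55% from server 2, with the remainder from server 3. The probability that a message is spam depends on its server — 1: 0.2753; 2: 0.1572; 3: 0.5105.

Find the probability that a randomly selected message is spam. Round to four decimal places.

0.2738

P(3) = 1 − (0.18 + 0.55) = 0.27.
P(S) = P(S|1)·P(1) + P(S|2)·P(2) + P(S|3)·P(3)
      = 0.2753·0.18 + 0.1572·0.55 + 0.5105·0.27
      = 0.049554 + 0.08646 + 0.137835 = 0.273849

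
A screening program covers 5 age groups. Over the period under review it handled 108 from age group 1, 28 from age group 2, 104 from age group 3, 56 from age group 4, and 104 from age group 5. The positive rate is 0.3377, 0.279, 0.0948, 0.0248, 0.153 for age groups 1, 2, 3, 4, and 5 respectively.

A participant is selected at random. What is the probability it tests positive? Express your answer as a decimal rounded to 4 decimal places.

Total: 108 + 28 + 104 + 56 + 104 = 400.
P(1) = 108/400 = 0.27. P(2) = 28/400 = 0.07. P(3) = 104/400 = 0.26. P(4) = 56/400 = 0.14. P(5) = 104/400 = 0.26.
P(T) = P(T|1)·P(1) + P(T|2)·P(2) + P(T|3)·P(3) + P(T|4)·P(4) + P(T|5)·P(5)
      = 0.3377·0.27 + 0.279·0.07 + 0.0948·0.26 + 0.0248·0.14 + 0.153·0.26
      = 0.091179 + 0.01953 + 0.024648 + 0.003472 + 0.03978 = 0.178609

P(T) ≈ 0.1786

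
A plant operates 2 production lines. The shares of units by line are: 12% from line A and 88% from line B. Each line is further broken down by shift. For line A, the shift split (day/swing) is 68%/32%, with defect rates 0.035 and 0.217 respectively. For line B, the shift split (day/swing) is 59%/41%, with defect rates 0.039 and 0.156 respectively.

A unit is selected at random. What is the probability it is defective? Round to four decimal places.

0.0877

P(D|A) = 0.68·0.035 + 0.32·0.217 = 0.0238 + 0.06944 = 0.09324
P(D|B) = 0.59·0.039 + 0.41·0.156 = 0.02301 + 0.06396 = 0.08697
Then overall,
P(D) = 0.12·0.09324 + 0.88·0.08697
      = 0.0111888 + 0.0765336 = 0.0877224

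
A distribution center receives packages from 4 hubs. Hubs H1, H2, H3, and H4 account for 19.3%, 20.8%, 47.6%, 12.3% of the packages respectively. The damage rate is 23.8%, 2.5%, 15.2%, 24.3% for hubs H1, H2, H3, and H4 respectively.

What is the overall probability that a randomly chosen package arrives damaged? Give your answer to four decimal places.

P(D) = P(D|H1)·P(H1) + P(D|H2)·P(H2) + P(D|H3)·P(H3) + P(D|H4)·P(H4)
      = 0.238·0.193 + 0.025·0.208 + 0.152·0.476 + 0.243·0.123
      = 0.045934 + 0.0052 + 0.072352 + 0.029889 = 0.153375

0.1534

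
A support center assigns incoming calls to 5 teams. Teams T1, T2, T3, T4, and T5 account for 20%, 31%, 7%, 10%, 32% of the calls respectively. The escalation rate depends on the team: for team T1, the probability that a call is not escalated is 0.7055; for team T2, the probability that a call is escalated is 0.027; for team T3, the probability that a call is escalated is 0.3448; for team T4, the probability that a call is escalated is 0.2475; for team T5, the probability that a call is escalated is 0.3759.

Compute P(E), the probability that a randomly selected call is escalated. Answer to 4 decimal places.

0.2364

P(E|T1) = 1 − 0.7055 = 0.2945.
P(E) = P(E|T1)·P(T1) + P(E|T2)·P(T2) + P(E|T3)·P(T3) + P(E|T4)·P(T4) + P(E|T5)·P(T5)
      = 0.2945·0.2 + 0.027·0.31 + 0.3448·0.07 + 0.2475·0.1 + 0.3759·0.32
      = 0.0589 + 0.00837 + 0.024136 + 0.02475 + 0.120288 = 0.236444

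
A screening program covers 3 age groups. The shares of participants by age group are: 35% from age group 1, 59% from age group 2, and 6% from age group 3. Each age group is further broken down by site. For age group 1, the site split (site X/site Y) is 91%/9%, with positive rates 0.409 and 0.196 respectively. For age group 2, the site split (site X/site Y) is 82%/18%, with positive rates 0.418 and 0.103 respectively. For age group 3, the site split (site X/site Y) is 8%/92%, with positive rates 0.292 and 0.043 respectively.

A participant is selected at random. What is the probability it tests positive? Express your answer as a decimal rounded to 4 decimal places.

0.3534

P(T|1) = 0.91·0.409 + 0.09·0.196 = 0.37219 + 0.01764 = 0.38983
P(T|2) = 0.82·0.418 + 0.18·0.103 = 0.34276 + 0.01854 = 0.3613
P(T|3) = 0.08·0.292 + 0.92·0.043 = 0.02336 + 0.03956 = 0.06292
By total probability over the outer partition,
P(T) = 0.35·0.38983 + 0.59·0.3613 + 0.06·0.06292
      = 0.1364405 + 0.213167 + 0.0037752 = 0.3533827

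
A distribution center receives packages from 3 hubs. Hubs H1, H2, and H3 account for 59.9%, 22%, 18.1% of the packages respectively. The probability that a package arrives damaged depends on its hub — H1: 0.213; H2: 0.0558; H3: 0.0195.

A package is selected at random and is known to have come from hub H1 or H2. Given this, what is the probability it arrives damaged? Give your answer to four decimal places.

0.1708

Let S = {H1, H2}.
P(S) = 0.599 + 0.22 = 0.819.
P(D ∩ S) = 0.213·0.599 + 0.0558·0.22 = 0.127587 + 0.012276 = 0.139863.
P(D | S) = 0.139863 / 0.819 = 0.170773…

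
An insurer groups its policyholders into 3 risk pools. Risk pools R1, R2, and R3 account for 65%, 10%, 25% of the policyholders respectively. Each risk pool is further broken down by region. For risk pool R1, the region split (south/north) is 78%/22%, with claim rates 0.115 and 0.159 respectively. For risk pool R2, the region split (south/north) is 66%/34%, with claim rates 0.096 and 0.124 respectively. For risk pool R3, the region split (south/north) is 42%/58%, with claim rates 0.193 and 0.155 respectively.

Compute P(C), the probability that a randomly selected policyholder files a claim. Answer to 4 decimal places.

P(C|R1) = 0.78·0.115 + 0.22·0.159 = 0.0897 + 0.03498 = 0.12468
P(C|R2) = 0.66·0.096 + 0.34·0.124 = 0.06336 + 0.04216 = 0.10552
P(C|R3) = 0.42·0.193 + 0.58·0.155 = 0.08106 + 0.0899 = 0.17096
Then overall,
P(C) = 0.65·0.12468 + 0.1·0.10552 + 0.25·0.17096
      = 0.081042 + 0.010552 + 0.04274 = 0.134334

0.1343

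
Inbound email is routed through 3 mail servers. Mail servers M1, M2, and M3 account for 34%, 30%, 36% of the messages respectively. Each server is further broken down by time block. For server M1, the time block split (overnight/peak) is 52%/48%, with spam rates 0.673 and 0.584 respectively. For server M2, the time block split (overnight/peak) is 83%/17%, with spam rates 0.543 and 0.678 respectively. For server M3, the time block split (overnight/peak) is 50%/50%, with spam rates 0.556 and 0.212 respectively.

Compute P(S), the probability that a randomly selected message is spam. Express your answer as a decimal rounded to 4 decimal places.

P(S|M1) = 0.52·0.673 + 0.48·0.584 = 0.34996 + 0.28032 = 0.63028
P(S|M2) = 0.83·0.543 + 0.17·0.678 = 0.45069 + 0.11526 = 0.56595
P(S|M3) = 0.5·0.556 + 0.5·0.212 = 0.278 + 0.106 = 0.384
Then overall,
P(S) = 0.34·0.63028 + 0.3·0.56595 + 0.36·0.384
      = 0.2142952 + 0.169785 + 0.13824 = 0.5223202

0.5223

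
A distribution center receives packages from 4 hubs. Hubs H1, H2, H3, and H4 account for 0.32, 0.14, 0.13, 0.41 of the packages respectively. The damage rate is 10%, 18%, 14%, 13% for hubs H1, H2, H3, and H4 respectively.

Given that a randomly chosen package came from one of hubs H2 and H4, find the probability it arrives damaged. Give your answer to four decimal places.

0.1427

Let S = {H2, H4}.
P(S) = 0.14 + 0.41 = 0.55.
P(D ∩ S) = 0.18·0.14 + 0.13·0.41 = 0.0252 + 0.0533 = 0.0785.
P(D | S) = 0.0785 / 0.55 = 0.142727…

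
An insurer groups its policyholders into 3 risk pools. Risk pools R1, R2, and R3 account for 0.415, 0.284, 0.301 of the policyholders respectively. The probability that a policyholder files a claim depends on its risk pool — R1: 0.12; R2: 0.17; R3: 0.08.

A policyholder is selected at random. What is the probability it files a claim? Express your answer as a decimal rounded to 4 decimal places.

P(C) ≈ 0.1222

P(C) = P(C|R1)·P(R1) + P(C|R2)·P(R2) + P(C|R3)·P(R3)
      = 0.12·0.415 + 0.17·0.284 + 0.08·0.301
      = 0.0498 + 0.04828 + 0.02408 = 0.12216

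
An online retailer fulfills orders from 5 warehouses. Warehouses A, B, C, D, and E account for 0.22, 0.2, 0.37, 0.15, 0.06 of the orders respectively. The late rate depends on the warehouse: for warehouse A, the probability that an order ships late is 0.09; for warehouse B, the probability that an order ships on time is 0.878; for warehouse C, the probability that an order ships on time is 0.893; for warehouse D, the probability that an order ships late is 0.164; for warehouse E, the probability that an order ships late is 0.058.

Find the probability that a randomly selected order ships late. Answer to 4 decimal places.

P(L|B) = 1 − 0.878 = 0.122.
P(L|C) = 1 − 0.893 = 0.107.
P(L) = P(L|A)·P(A) + P(L|B)·P(B) + P(L|C)·P(C) + P(L|D)·P(D) + P(L|E)·P(E)
      = 0.09·0.22 + 0.122·0.2 + 0.107·0.37 + 0.164·0.15 + 0.058·0.06
      = 0.0198 + 0.0244 + 0.03959 + 0.0246 + 0.00348 = 0.11187

0.1119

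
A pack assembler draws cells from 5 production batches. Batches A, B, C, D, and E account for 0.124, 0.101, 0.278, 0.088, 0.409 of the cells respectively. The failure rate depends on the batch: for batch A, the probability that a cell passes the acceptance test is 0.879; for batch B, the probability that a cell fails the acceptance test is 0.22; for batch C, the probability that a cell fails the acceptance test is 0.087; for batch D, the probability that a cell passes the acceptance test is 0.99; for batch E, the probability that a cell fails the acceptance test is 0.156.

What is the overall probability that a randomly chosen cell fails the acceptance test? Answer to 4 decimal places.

P(F|A) = 1 − 0.879 = 0.121.
P(F|D) = 1 − 0.99 = 0.01.
P(F) = P(F|A)·P(A) + P(F|B)·P(B) + P(F|C)·P(C) + P(F|D)·P(D) + P(F|E)·P(E)
      = 0.121·0.124 + 0.22·0.101 + 0.087·0.278 + 0.01·0.088 + 0.156·0.409
      = 0.015004 + 0.02222 + 0.024186 + 0.00088 + 0.063804 = 0.126094

P(F) ≈ 0.1261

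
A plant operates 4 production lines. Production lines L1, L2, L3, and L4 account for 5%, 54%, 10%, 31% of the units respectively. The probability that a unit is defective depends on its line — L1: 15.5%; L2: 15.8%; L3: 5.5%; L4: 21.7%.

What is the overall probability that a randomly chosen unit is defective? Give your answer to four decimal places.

P(D) = P(D|L1)·P(L1) + P(D|L2)·P(L2) + P(D|L3)·P(L3) + P(D|L4)·P(L4)
      = 0.155·0.05 + 0.158·0.54 + 0.055·0.1 + 0.217·0.31
      = 0.00775 + 0.08532 + 0.0055 + 0.06727 = 0.16584

P(D) ≈ 0.1658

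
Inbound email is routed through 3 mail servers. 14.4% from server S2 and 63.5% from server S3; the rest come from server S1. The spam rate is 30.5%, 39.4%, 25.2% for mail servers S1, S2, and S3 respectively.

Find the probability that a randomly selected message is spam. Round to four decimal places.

P(S1) = 1 − (0.144 + 0.635) = 0.221.
By the law of total probability,
P(S) = P(S|S1)·P(S1) + P(S|S2)·P(S2) + P(S|S3)·P(S3)
      = 0.305·0.221 + 0.394·0.144 + 0.252·0.635
      = 0.067405 + 0.056736 + 0.16002 = 0.284161

0.2842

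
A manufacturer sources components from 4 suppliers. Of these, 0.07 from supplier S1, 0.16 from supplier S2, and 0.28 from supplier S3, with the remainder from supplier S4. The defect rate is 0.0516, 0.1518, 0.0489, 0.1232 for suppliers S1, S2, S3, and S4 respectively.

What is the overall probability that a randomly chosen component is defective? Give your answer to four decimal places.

0.1020

P(S4) = 1 − (0.07 + 0.16 + 0.28) = 0.49.
Using total probability over the partition,
P(D) = P(D|S1)·P(S1) + P(D|S2)·P(S2) + P(D|S3)·P(S3) + P(D|S4)·P(S4)
      = 0.0516·0.07 + 0.1518·0.16 + 0.0489·0.28 + 0.1232·0.49
      = 0.003612 + 0.024288 + 0.013692 + 0.060368 = 0.10196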